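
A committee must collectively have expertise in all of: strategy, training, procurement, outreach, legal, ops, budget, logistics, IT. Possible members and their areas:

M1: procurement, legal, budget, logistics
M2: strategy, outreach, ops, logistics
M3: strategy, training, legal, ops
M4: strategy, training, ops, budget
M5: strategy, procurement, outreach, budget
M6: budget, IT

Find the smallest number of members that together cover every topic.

M1, M2, M3, M6 together cover {strategy, training, procurement, outreach, legal, ops, budget, logistics, IT} — every topic.
No 3 of the 6 members cover everything (all 20 triples fall short), so 4 is minimum.

4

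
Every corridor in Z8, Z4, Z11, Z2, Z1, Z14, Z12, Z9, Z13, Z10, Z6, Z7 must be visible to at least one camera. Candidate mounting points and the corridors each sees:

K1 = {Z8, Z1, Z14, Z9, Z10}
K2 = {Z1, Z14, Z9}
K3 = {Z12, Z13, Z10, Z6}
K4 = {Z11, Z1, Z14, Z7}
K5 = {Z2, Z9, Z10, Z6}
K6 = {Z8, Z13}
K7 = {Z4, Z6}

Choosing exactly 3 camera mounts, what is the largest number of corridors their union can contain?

Choosing K1, K3, K4 covers {Z8, Z11, Z1, Z14, Z12, Z9, Z13, Z10, Z6, Z7} — 10 corridors.
No choice of 3 camera mounts does better; here Z4, Z2 are left uncovered.

10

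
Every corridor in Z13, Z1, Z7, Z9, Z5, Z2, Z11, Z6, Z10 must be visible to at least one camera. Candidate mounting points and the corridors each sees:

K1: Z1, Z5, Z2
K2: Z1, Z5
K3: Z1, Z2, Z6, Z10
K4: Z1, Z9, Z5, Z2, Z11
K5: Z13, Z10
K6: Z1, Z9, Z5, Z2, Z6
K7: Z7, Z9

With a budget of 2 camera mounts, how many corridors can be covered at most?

Choosing K3, K4 covers {Z1, Z9, Z5, Z2, Z11, Z6, Z10} — 7 corridors.
No choice of 2 camera mounts does better; here Z13, Z7 are left uncovered.

7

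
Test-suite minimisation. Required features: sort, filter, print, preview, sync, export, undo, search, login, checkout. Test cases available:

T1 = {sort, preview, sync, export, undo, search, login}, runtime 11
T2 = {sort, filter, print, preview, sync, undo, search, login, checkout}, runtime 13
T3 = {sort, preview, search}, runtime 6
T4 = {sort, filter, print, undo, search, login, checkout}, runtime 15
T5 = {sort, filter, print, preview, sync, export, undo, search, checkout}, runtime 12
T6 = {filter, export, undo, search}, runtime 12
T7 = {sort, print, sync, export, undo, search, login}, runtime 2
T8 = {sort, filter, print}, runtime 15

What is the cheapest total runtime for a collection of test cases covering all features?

14

T5, T7 cover every feature at runtime 12 + 2 = 14.
Any cover uses at least 2 test cases; among all covering selections none totals below 14.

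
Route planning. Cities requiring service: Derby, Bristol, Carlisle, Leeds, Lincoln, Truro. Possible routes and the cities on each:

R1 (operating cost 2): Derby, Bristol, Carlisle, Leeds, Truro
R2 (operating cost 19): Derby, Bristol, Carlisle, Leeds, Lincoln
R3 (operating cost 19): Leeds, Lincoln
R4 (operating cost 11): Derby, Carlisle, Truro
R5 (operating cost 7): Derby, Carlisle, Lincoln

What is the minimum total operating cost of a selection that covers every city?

R1, R5 cover every city at operating cost 2 + 7 = 9.
Any cover uses at least 2 routes; among all covering selections none totals below 9.

9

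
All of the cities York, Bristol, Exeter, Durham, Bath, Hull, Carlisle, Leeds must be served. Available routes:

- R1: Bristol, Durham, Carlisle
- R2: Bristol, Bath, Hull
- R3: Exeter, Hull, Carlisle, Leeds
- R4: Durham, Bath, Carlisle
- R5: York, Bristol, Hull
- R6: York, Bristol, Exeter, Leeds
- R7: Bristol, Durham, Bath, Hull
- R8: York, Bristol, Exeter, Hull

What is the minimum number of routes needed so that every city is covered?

R1, R2, R6 together cover {York, Bristol, Exeter, Durham, Bath, Hull, Carlisle, Leeds} — every city.
No 2 of the 8 routes cover everything (all 28 pairs fall short), so 3 is minimum.

3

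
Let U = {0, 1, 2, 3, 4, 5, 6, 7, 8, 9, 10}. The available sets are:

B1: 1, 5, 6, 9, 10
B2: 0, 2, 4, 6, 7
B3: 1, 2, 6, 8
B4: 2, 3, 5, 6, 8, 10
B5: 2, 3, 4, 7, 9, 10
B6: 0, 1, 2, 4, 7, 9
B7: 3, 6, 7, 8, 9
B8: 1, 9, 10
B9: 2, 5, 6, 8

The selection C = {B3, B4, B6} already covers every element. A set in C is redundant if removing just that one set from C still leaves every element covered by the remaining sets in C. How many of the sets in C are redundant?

Drop B3: the rest still cover every element — redundant.
Drop B4: 3, 5, 10 uncovered — not redundant.
Drop B6: 0, 4, 7, 9 uncovered — not redundant.
1 redundant: B3.

1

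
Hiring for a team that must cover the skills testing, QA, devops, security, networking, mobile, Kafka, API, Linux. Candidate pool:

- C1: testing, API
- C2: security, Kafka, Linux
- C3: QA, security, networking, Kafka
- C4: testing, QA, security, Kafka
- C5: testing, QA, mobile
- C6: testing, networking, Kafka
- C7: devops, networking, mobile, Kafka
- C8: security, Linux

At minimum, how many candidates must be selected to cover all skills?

4

C1, C2, C3, C7 together cover {testing, QA, devops, security, networking, mobile, Kafka, API, Linux} — every skill.
No 3 of the 8 candidates cover everything (all 56 triples fall short), so 4 is minimum.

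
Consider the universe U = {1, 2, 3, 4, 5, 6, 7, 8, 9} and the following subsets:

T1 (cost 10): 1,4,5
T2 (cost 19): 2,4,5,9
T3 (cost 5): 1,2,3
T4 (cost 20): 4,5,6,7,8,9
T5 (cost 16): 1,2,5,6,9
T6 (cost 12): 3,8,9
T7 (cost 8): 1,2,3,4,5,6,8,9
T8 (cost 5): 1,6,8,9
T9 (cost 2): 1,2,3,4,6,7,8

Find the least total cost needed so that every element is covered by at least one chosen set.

T7, T9 cover every element at cost 8 + 2 = 10.
Any cover uses at least 2 sets; among all covering selections none totals below 10.

10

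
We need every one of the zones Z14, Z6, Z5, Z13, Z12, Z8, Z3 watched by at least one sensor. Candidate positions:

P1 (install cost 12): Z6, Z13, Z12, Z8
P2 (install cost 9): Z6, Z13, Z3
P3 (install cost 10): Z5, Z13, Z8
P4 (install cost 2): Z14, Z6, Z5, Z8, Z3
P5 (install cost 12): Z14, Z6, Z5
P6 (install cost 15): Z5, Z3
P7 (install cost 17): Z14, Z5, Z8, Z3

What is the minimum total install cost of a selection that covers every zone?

14

P1, P4 cover every zone at install cost 12 + 2 = 14.
Any cover uses at least 2 sensor positions; among all covering selections none totals below 14.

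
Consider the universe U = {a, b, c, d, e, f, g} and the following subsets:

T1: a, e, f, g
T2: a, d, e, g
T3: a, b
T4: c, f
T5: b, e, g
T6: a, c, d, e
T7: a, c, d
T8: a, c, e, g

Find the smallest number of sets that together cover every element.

T1, T3, T6 together cover {a, b, c, d, e, f, g} — every element.
No 2 of the 8 sets cover everything (all 28 pairs fall short), so 3 is minimum.

3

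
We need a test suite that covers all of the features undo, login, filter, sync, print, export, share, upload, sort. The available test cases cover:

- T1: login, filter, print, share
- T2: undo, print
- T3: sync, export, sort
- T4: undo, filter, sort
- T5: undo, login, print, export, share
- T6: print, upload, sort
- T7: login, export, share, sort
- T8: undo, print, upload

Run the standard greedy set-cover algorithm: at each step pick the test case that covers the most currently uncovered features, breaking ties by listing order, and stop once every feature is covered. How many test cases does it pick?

4

Pick 1: T5 covers 5 new features (undo, login, print, export, share).
Pick 2: T3 covers 2 new features (sync, sort).
Pick 3: T1 covers 1 new features (filter).
Pick 4: T6 covers 1 new features (upload).
Greedy uses 4 test cases. (The true minimum is 3.)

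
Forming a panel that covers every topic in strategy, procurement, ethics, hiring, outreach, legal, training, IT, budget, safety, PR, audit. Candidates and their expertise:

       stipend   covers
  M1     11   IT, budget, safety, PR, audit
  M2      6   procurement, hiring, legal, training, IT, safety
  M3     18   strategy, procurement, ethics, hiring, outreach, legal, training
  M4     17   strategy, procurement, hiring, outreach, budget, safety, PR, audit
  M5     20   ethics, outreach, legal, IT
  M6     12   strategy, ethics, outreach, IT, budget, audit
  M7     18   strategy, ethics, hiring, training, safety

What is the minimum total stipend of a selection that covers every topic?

M1, M3 cover every topic at stipend 11 + 18 = 29.
Any cover uses at least 2 members; among all covering selections none totals below 29.

29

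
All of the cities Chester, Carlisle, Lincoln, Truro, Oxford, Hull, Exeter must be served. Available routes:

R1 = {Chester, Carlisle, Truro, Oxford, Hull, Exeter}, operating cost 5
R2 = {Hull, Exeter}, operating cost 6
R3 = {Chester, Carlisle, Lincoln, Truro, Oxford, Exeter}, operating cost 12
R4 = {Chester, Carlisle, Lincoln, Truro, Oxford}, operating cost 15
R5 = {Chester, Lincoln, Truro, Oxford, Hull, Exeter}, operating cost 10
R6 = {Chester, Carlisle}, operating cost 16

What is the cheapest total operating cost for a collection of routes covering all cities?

15

R1, R5 cover every city at operating cost 5 + 10 = 15.
Any cover uses at least 2 routes; among all covering selections none totals below 15.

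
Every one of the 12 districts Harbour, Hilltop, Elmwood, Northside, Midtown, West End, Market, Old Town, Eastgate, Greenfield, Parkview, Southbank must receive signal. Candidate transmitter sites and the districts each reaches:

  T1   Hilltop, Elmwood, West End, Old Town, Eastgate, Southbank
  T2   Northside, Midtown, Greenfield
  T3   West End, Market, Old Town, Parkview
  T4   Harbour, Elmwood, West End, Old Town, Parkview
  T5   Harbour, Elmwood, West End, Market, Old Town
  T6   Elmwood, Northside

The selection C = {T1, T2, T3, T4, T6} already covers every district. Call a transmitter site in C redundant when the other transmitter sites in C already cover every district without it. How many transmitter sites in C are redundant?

1

Drop T1: Hilltop, Eastgate, Southbank uncovered — not redundant.
Drop T2: Midtown, Greenfield uncovered — not redundant.
Drop T3: Market uncovered — not redundant.
Drop T4: Harbour uncovered — not redundant.
Drop T6: the rest still cover every district — redundant.
1 redundant: T6.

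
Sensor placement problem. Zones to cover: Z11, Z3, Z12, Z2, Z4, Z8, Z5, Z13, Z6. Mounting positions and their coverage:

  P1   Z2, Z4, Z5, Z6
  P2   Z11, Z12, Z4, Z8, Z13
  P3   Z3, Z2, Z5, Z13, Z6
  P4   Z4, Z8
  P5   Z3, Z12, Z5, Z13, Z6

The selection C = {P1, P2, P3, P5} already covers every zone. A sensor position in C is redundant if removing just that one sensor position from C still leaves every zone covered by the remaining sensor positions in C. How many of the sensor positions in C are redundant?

3

Drop P1: the rest still cover every zone — redundant.
Drop P2: Z11, Z8 uncovered — not redundant.
Drop P3: the rest still cover every zone — redundant.
Drop P5: the rest still cover every zone — redundant.
3 redundant: P1, P3, P5.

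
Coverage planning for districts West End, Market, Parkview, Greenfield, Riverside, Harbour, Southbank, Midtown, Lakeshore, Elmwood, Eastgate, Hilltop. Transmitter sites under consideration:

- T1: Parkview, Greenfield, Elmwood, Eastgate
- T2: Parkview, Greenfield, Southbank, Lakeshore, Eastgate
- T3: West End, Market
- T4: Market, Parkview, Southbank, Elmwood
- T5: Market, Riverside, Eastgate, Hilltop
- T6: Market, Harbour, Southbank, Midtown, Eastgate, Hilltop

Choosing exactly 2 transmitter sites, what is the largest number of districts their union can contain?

Choosing T1, T6 covers {Market, Parkview, Greenfield, Harbour, Southbank, Midtown, Elmwood, Eastgate, Hilltop} — 9 districts.
No choice of 2 transmitter sites does better; here West End, Riverside, Lakeshore are left uncovered.

9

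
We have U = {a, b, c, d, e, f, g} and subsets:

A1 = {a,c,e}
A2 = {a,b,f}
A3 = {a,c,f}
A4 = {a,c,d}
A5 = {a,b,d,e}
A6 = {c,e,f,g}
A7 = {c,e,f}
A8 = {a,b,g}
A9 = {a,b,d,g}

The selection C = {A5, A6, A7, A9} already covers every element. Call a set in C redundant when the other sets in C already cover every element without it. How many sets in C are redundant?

Drop A5: the rest still cover every element — redundant.
Drop A6: the rest still cover every element — redundant.
Drop A7: the rest still cover every element — redundant.
Drop A9: the rest still cover every element — redundant.
4 redundant: A5, A6, A7, A9.

4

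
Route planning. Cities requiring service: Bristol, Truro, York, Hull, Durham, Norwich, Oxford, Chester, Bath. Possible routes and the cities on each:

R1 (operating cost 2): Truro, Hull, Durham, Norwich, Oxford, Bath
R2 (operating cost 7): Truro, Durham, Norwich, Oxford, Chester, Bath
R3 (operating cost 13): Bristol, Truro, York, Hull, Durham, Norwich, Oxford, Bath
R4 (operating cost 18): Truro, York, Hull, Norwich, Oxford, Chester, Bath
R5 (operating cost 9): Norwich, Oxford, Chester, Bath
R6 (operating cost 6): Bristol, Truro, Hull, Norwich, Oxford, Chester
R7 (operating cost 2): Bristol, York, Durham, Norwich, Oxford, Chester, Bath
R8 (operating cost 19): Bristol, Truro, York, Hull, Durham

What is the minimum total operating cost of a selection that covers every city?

4

R1, R7 cover every city at operating cost 2 + 2 = 4.
Any cover uses at least 2 routes; among all covering selections none totals below 4.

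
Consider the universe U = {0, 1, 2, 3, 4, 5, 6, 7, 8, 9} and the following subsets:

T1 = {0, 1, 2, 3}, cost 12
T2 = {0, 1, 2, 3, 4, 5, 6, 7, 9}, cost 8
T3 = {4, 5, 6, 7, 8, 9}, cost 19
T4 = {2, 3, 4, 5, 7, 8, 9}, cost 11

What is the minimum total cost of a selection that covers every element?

19

T2, T4 cover every element at cost 8 + 11 = 19.
Any cover uses at least 2 sets; among all covering selections none totals below 19.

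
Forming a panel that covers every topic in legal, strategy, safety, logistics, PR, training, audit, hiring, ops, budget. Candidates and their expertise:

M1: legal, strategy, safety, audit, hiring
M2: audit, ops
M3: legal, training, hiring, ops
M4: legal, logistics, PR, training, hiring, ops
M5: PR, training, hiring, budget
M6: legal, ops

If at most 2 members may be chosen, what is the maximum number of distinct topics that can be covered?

9

Choosing M1, M4 covers {legal, strategy, safety, logistics, PR, training, audit, hiring, ops} — 9 topics.
No choice of 2 members does better; here budget is left uncovered.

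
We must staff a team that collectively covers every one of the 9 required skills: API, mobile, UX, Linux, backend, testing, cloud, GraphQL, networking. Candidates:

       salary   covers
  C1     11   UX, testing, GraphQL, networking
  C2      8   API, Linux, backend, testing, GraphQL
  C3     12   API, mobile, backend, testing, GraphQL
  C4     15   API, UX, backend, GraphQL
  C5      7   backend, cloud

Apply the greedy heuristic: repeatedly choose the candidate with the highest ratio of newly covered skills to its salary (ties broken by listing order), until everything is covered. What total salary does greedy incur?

38

Pick 1: C2 adds 5 new (API, Linux, backend, testing, GraphQL) at salary 8 (ratio 5/8).
Pick 2: C1 adds 2 new (UX, networking) at salary 11 (ratio 2/11).
Pick 3: C5 adds 1 new (cloud) at salary 7 (ratio 1/7).
Pick 4: C3 adds 1 new (mobile) at salary 12 (ratio 1/12).
Greedy total salary: 8 + 11 + 7 + 12 = 38.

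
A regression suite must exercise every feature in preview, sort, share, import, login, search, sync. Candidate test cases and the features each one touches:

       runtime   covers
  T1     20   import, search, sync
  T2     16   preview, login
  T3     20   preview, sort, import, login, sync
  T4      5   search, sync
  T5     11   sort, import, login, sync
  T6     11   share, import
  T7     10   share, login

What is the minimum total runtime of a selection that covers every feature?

T3, T4, T7 cover every feature at runtime 20 + 5 + 10 = 35.
Any cover uses at least 3 test cases; among all covering selections none totals below 35.
Greedy by coverage-per-runtime would pick T4, T5, T7, T2 for 42 — worse than the optimum 35.

35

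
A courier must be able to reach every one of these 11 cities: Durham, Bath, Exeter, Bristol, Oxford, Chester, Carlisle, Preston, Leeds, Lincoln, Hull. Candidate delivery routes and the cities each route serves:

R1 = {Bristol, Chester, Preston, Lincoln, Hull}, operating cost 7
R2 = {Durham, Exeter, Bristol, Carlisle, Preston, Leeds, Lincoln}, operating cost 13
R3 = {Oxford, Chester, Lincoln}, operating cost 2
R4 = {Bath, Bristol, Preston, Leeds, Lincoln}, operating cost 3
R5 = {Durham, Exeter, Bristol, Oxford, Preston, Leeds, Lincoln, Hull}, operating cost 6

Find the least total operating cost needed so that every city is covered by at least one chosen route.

R2, R3, R4, R5 cover every city at operating cost 13 + 2 + 3 + 6 = 24.
Any cover uses at least 4 routes; among all covering selections none totals below 24.

24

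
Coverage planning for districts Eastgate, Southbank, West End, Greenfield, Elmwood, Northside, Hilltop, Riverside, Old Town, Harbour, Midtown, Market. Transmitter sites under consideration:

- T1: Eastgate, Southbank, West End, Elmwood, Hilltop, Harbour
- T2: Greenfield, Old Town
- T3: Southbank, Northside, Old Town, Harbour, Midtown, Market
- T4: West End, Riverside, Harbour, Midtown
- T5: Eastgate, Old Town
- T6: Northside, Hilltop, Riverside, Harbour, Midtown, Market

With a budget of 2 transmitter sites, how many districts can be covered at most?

10

Choosing T1, T3 covers {Eastgate, Southbank, West End, Elmwood, Northside, Hilltop, Old Town, Harbour, Midtown, Market} — 10 districts.
No choice of 2 transmitter sites does better; here Greenfield, Riverside are left uncovered.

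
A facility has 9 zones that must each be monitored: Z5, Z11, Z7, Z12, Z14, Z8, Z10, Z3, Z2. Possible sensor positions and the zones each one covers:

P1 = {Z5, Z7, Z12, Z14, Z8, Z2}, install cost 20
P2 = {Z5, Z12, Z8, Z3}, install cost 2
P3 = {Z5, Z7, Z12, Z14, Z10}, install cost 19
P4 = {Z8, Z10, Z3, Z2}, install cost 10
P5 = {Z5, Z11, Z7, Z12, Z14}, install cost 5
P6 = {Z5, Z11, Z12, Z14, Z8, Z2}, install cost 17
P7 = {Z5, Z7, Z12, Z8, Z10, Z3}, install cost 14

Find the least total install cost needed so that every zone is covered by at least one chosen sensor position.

P4, P5 cover every zone at install cost 10 + 5 = 15.
Any cover uses at least 2 sensor positions; among all covering selections none totals below 15.

15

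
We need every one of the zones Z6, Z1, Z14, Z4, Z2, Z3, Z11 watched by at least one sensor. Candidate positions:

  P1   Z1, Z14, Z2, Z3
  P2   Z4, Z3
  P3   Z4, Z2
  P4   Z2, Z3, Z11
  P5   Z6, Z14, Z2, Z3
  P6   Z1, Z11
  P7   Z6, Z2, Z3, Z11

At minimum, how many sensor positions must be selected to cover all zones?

3

P1, P2, P7 together cover {Z6, Z1, Z14, Z4, Z2, Z3, Z11} — every zone.
No 2 of the 7 sensor positions cover everything (all 21 pairs fall short), so 3 is minimum.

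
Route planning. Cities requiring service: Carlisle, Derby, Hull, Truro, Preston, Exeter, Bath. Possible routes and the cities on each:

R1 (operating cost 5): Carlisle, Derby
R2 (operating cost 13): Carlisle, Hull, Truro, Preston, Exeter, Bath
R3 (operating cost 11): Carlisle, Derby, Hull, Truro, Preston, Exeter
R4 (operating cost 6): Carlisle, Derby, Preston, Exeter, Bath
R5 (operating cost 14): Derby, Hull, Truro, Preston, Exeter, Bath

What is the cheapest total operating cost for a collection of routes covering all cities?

R3, R4 cover every city at operating cost 11 + 6 = 17.
Any cover uses at least 2 routes; among all covering selections none totals below 17.

17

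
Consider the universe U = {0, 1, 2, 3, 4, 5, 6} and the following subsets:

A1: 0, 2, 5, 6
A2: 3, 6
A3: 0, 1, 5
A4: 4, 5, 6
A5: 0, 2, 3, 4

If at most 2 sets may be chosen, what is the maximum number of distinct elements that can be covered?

Choosing A1, A5 covers {0, 2, 3, 4, 5, 6} — 6 elements.
No choice of 2 sets does better; here 1 is left uncovered.

6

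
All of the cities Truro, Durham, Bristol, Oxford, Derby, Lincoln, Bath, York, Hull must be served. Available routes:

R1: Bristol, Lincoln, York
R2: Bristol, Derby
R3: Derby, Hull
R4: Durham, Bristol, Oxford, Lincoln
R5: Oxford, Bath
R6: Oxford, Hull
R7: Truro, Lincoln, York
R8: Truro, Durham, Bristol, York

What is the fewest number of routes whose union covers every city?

4

R1, R3, R5, R8 together cover {Truro, Durham, Bristol, Oxford, Derby, Lincoln, Bath, York, Hull} — every city.
No 3 of the 8 routes cover everything (all 56 triples fall short), so 4 is minimum.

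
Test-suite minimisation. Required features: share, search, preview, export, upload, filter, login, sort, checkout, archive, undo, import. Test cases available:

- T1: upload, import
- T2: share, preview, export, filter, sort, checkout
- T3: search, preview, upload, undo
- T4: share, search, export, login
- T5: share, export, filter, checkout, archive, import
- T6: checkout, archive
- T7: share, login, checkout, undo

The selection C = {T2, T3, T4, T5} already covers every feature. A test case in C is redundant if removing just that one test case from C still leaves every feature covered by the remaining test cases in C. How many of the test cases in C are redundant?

Drop T2: sort uncovered — not redundant.
Drop T3: upload, undo uncovered — not redundant.
Drop T4: login uncovered — not redundant.
Drop T5: archive, import uncovered — not redundant.
None of the test cases in C is redundant.

0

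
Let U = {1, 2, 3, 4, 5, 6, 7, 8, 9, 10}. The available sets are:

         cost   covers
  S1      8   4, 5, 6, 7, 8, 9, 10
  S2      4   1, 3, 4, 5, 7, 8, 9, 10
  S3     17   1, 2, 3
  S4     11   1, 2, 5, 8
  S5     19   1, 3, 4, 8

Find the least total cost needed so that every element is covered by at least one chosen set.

S1, S2, S4 cover every element at cost 8 + 4 + 11 = 23.
Any cover uses at least 2 sets; among all covering selections none totals below 23.

23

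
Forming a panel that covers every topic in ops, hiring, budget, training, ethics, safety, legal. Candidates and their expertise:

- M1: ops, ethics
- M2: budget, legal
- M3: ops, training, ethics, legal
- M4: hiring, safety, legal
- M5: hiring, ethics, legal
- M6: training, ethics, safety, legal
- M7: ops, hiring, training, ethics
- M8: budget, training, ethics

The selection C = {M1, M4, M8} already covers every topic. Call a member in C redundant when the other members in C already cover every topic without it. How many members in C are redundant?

Drop M1: ops uncovered — not redundant.
Drop M4: hiring, safety, legal uncovered — not redundant.
Drop M8: budget, training uncovered — not redundant.
None of the members in C is redundant.

0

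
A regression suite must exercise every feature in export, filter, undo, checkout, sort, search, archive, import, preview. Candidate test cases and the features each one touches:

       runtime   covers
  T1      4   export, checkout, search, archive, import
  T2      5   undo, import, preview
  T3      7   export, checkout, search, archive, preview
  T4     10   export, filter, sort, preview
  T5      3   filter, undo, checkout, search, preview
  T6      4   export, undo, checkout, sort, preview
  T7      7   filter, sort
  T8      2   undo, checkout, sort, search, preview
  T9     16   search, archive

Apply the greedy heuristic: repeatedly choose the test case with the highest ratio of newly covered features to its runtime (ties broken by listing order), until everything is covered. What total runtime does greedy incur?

9

Pick 1: T8 adds 5 new (undo, checkout, sort, search, preview) at runtime 2 (ratio 5/2).
Pick 2: T1 adds 3 new (export, archive, import) at runtime 4 (ratio 3/4).
Pick 3: T5 adds 1 new (filter) at runtime 3 (ratio 1/3).
Greedy total runtime: 2 + 4 + 3 = 9.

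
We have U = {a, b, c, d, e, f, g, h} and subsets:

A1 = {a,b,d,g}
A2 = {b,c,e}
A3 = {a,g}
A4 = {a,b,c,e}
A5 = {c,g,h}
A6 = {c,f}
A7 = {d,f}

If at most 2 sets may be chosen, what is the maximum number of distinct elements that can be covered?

6

Choosing A1, A2 covers {a, b, c, d, e, g} — 6 elements.
No choice of 2 sets does better; here f, h are left uncovered.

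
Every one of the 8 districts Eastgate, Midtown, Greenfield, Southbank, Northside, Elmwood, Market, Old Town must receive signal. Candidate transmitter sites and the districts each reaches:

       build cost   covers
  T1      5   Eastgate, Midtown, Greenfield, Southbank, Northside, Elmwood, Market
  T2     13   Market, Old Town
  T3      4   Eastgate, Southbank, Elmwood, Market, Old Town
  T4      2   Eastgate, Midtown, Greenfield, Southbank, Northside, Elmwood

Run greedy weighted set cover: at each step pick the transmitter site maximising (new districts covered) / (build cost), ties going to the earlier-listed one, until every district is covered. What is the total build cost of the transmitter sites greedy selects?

Pick 1: T4 adds 6 new (Eastgate, Midtown, Greenfield, Southbank, Northside, Elmwood) at build cost 2 (ratio 6/2).
Pick 2: T3 adds 2 new (Market, Old Town) at build cost 4 (ratio 2/4).
Greedy total build cost: 2 + 4 = 6.

6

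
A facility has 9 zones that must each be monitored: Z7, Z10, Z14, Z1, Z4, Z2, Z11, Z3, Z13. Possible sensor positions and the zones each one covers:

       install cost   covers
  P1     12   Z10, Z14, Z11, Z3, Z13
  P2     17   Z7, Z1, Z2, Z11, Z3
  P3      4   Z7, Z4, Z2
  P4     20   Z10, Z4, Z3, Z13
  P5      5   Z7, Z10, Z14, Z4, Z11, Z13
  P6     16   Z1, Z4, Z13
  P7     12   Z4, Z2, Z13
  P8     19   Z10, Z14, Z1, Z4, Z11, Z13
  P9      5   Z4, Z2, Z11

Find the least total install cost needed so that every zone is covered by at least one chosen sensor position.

P2, P5 cover every zone at install cost 17 + 5 = 22.
Any cover uses at least 2 sensor positions; among all covering selections none totals below 22.
Greedy by coverage-per-install cost would pick P5, P3, P2 for 26 — worse than the optimum 22.

22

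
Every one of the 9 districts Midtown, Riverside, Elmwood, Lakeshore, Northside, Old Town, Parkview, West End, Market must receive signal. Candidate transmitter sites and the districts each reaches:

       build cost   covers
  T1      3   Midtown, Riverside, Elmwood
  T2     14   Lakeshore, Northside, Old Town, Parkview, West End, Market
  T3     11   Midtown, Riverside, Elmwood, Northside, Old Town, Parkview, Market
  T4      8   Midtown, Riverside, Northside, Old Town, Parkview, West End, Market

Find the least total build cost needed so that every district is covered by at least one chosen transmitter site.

17

T1, T2 cover every district at build cost 3 + 14 = 17.
Any cover uses at least 2 transmitter sites; among all covering selections none totals below 17.
Greedy by coverage-per-build cost would pick T1, T4, T2 for 25 — worse than the optimum 17.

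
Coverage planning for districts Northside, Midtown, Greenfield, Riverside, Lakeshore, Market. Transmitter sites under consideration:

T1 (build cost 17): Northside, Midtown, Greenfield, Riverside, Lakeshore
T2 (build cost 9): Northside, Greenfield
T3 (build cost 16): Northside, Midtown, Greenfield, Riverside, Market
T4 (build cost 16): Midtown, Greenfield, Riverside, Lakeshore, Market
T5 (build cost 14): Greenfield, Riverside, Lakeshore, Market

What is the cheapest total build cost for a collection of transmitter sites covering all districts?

T2, T4 cover every district at build cost 9 + 16 = 25.
Any cover uses at least 2 transmitter sites; among all covering selections none totals below 25.

25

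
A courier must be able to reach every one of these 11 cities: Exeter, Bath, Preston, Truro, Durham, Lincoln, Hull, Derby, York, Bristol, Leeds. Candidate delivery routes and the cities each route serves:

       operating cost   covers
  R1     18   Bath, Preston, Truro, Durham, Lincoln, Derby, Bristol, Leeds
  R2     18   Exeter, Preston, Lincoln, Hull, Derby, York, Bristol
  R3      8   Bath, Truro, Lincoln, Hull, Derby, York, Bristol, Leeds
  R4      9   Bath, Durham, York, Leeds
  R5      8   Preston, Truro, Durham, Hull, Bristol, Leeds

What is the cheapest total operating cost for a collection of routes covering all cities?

R2, R3, R5 cover every city at operating cost 18 + 8 + 8 = 34.
Any cover uses at least 2 routes; among all covering selections none totals below 34.

34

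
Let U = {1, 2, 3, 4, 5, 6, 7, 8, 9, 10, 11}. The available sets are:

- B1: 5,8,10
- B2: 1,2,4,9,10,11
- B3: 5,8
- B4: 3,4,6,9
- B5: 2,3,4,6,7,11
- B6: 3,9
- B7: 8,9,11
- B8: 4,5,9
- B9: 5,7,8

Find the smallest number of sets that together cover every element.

B1, B2, B5 together cover {1, 2, 3, 4, 5, 6, 7, 8, 9, 10, 11} — every element.
No 2 of the 9 sets cover everything (all 36 pairs fall short), so 3 is minimum.

3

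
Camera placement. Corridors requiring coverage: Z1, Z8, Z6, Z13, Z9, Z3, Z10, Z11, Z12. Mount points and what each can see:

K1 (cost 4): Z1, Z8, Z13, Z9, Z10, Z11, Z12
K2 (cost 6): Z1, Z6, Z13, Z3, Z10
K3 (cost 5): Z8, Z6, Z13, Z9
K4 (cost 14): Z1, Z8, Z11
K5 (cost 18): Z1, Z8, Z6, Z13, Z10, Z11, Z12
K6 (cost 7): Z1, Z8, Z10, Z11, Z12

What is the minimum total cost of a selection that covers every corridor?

10

K1, K2 cover every corridor at cost 4 + 6 = 10.
Any cover uses at least 2 camera mounts; among all covering selections none totals below 10.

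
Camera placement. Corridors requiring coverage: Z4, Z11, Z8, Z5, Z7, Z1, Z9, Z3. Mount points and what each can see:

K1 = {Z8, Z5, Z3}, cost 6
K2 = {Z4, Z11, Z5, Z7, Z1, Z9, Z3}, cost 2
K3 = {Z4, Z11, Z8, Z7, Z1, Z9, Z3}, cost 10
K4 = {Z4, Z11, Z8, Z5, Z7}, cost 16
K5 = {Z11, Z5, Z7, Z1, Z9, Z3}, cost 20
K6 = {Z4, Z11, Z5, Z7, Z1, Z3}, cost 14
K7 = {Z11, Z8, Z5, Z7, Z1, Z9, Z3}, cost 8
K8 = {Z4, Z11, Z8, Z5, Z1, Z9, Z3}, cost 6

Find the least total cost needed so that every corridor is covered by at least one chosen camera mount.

K1, K2 cover every corridor at cost 6 + 2 = 8.
Any cover uses at least 2 camera mounts; among all covering selections none totals below 8.

8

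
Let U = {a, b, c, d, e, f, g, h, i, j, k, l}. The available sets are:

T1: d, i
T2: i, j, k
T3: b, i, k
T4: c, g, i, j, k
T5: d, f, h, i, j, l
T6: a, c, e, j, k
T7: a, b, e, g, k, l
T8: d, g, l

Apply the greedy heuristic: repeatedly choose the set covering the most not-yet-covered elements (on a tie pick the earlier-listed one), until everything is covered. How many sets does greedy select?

Pick 1: T5 covers 6 new elements (d, f, h, i, j, l).
Pick 2: T7 covers 5 new elements (a, b, e, g, k).
Pick 3: T4 covers 1 new elements (c).
Greedy uses 3 sets.

3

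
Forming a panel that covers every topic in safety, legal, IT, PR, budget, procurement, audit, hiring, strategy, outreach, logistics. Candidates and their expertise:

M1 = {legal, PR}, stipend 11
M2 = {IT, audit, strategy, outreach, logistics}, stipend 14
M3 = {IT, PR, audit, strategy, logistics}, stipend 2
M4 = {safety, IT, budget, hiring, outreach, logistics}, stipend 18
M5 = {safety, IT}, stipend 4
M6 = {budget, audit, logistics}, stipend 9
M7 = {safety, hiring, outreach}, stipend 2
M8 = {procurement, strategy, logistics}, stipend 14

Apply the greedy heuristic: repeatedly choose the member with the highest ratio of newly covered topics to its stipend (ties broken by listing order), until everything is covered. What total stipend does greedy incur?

Pick 1: M3 adds 5 new (IT, PR, audit, strategy, logistics) at stipend 2 (ratio 5/2).
Pick 2: M7 adds 3 new (safety, hiring, outreach) at stipend 2 (ratio 3/2).
Pick 3: M6 adds 1 new (budget) at stipend 9 (ratio 1/9).
Pick 4: M1 adds 1 new (legal) at stipend 11 (ratio 1/11).
Pick 5: M8 adds 1 new (procurement) at stipend 14 (ratio 1/14).
Greedy total stipend: 2 + 2 + 9 + 11 + 14 = 38.

38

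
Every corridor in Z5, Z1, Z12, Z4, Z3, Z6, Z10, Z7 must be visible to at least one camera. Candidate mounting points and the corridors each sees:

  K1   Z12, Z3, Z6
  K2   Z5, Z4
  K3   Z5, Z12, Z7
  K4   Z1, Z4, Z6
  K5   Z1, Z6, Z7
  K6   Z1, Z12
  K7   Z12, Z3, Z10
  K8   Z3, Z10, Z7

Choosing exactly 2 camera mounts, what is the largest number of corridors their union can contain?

6

Choosing K3, K4 covers {Z5, Z1, Z12, Z4, Z6, Z7} — 6 corridors.
No choice of 2 camera mounts does better; here Z3, Z10 are left uncovered.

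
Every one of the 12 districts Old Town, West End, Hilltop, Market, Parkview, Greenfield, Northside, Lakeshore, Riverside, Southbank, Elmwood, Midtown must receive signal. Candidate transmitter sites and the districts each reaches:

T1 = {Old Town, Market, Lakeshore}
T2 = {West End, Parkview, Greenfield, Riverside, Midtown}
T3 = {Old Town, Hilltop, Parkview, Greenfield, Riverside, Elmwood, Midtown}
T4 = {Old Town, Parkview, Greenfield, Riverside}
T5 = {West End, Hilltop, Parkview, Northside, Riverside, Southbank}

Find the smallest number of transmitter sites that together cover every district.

3

T1, T3, T5 together cover {Old Town, West End, Hilltop, Market, Parkview, Greenfield, Northside, Lakeshore, Riverside, Southbank, Elmwood, Midtown} — every district.
No 2 of the 5 transmitter sites cover everything (all 10 pairs fall short), so 3 is minimum.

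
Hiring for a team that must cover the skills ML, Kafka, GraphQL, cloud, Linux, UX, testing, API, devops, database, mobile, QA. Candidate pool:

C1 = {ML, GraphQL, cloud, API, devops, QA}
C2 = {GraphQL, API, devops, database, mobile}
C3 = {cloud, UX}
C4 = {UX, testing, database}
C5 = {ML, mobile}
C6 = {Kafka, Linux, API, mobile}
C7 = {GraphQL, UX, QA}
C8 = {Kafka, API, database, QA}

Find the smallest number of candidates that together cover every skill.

C1, C4, C6 together cover {ML, Kafka, GraphQL, cloud, Linux, UX, testing, API, devops, database, mobile, QA} — every skill.
No 2 of the 8 candidates cover everything (all 28 pairs fall short), so 3 is minimum.

3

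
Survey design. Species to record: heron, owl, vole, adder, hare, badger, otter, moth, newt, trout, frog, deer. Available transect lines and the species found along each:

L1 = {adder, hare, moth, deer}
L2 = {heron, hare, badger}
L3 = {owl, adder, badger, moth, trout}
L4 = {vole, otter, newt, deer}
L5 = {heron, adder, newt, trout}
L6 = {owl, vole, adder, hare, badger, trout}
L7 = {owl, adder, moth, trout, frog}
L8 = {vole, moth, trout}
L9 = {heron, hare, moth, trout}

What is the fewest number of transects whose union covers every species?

3

L2, L4, L7 together cover {heron, owl, vole, adder, hare, badger, otter, moth, newt, trout, frog, deer} — every species.
No 2 of the 9 transects cover everything (all 36 pairs fall short), so 3 is minimum.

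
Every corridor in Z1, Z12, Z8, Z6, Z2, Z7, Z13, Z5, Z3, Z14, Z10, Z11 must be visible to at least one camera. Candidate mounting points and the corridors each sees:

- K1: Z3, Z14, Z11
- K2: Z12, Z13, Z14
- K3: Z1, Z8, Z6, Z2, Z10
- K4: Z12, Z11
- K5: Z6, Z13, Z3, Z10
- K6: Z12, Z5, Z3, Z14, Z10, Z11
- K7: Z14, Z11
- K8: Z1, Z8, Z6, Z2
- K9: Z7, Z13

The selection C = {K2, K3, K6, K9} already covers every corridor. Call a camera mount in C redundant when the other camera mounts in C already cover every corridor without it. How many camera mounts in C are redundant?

Drop K2: the rest still cover every corridor — redundant.
Drop K3: Z1, Z8, Z6, Z2 uncovered — not redundant.
Drop K6: Z5, Z3, Z11 uncovered — not redundant.
Drop K9: Z7 uncovered — not redundant.
1 redundant: K2.

1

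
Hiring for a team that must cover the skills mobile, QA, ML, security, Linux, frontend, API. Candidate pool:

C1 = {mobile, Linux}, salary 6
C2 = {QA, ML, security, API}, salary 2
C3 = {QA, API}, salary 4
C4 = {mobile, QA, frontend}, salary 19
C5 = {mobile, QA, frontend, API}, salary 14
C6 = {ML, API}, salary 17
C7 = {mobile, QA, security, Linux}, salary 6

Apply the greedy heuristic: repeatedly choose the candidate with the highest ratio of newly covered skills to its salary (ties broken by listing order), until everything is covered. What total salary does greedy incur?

22

Pick 1: C2 adds 4 new (QA, ML, security, API) at salary 2 (ratio 4/2).
Pick 2: C1 adds 2 new (mobile, Linux) at salary 6 (ratio 2/6).
Pick 3: C5 adds 1 new (frontend) at salary 14 (ratio 1/14).
Greedy total salary: 2 + 6 + 14 = 22.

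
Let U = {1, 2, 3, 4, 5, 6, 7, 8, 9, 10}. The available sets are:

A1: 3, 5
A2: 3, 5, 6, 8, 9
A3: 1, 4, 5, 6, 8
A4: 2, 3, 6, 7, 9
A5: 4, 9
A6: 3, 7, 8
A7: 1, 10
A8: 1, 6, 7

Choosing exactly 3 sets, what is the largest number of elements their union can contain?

Choosing A3, A4, A7 covers {1, 2, 3, 4, 5, 6, 7, 8, 9, 10} — 10 elements.
That is all 10 elements.

10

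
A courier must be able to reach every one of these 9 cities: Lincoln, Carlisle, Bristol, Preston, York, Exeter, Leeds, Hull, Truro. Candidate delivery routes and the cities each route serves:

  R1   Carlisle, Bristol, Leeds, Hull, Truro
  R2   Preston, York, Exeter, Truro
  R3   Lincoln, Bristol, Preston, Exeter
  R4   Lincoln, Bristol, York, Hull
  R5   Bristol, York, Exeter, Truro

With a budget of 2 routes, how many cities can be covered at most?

8

Choosing R1, R2 covers {Carlisle, Bristol, Preston, York, Exeter, Leeds, Hull, Truro} — 8 cities.
No choice of 2 routes does better; here Lincoln is left uncovered.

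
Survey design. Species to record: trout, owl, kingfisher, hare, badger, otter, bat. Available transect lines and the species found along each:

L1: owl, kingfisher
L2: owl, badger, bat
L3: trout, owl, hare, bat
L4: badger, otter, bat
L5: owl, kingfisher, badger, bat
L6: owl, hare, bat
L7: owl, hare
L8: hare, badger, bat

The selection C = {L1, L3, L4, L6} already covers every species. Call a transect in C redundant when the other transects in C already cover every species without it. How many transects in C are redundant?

Drop L1: kingfisher uncovered — not redundant.
Drop L3: trout uncovered — not redundant.
Drop L4: badger, otter uncovered — not redundant.
Drop L6: the rest still cover every species — redundant.
1 redundant: L6.

1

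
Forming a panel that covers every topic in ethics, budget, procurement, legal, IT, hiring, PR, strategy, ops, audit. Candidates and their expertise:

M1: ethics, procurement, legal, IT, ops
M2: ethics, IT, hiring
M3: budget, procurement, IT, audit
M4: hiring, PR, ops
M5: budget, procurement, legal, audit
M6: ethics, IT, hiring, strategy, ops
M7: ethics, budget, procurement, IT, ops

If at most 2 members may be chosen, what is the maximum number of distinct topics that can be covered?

9

Choosing M5, M6 covers {ethics, budget, procurement, legal, IT, hiring, strategy, ops, audit} — 9 topics.
No choice of 2 members does better; here PR is left uncovered.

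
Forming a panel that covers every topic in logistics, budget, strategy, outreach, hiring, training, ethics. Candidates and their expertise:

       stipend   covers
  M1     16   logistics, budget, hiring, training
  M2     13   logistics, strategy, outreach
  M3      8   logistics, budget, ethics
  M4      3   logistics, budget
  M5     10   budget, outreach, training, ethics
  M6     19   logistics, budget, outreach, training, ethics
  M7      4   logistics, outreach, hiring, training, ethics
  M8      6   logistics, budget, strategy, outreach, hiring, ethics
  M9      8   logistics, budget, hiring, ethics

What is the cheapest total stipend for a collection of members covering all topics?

10

M7, M8 cover every topic at stipend 4 + 6 = 10.
Any cover uses at least 2 members; among all covering selections none totals below 10.
Greedy by coverage-per-stipend would pick M7, M4, M8 for 13 — worse than the optimum 10.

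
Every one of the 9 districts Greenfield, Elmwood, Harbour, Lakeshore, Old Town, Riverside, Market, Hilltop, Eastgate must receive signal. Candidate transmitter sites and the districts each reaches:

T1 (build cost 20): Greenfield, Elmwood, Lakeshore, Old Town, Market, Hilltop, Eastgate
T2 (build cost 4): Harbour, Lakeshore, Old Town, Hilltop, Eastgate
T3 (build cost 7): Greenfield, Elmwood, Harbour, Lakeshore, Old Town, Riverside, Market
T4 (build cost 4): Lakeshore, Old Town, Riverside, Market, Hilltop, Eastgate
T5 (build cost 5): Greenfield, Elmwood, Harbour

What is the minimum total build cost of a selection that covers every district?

T4, T5 cover every district at build cost 4 + 5 = 9.
Any cover uses at least 2 transmitter sites; among all covering selections none totals below 9.

9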